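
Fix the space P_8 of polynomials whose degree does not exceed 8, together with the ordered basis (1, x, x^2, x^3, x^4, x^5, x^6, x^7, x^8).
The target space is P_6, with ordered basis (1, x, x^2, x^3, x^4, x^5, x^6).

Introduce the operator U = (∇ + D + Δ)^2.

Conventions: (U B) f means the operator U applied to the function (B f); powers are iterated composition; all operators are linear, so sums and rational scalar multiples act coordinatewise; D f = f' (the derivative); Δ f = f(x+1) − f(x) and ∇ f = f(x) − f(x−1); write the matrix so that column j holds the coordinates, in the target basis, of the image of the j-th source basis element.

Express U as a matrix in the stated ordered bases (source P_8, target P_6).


image of 1: 0
image of x: 0
image of x^2: 18
image of x^3: 54x
image of x^4: 108x^2 + 48
image of x^5: 180x^3 + 240x
image of x^6: 270x^4 + 720x^2 + 152
image of x^7: 378x^5 + 1680x^3 + 1064x
image of x^8: 504x^6 + 3360x^4 + 4256x^2 + 544
each image's coordinates form column j of the matrix

the matrix is [[0, 0, 18, 0, 48, 0, 152, 0, 544]; [0, 0, 0, 54, 0, 240, 0, 1064, 0]; [0, 0, 0, 0, 108, 0, 720, 0, 4256]; [0, 0, 0, 0, 0, 180, 0, 1680, 0]; [0, 0, 0, 0, 0, 0, 270, 0, 3360]; [0, 0, 0, 0, 0, 0, 0, 378, 0]; [0, 0, 0, 0, 0, 0, 0, 0, 504]] (rows listed top to bottom)


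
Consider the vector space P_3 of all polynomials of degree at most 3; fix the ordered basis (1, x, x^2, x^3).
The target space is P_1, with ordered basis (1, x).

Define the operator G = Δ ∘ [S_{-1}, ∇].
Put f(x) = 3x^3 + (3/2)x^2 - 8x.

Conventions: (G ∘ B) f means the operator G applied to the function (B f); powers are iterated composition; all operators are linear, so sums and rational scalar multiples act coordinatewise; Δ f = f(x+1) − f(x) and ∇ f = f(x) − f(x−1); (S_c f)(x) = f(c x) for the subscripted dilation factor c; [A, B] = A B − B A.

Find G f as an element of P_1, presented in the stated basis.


∇ f = 9x^2 - 6x - 13/2
S_{-1} ∇ f = 9x^2 + 6x - 13/2
S_{-1} f = -3x^3 + (3/2)x^2 + 8x
∇ S_{-1} f = -9x^2 + 12x + 7/2
[S_{-1}, ∇] f = 18x^2 - 6x - 10
Δ [S_{-1}, ∇] f = 36x + 12

the result is g(x) = 36x + 12


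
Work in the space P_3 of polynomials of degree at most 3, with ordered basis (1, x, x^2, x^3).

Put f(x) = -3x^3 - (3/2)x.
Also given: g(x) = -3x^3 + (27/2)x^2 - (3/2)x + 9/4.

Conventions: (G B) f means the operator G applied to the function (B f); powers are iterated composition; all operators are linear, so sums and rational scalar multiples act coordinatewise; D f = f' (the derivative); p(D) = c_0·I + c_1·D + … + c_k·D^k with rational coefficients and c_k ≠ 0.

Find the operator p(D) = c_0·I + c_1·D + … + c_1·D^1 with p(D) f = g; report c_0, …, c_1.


D^0 f = -3x^3 - (3/2)x
D^1 f = -9x^2 - 3/2
matching coefficients of g against c_0 f + c_1 Df + … from the top degree down determines the c_i
solution: c_0 = 1, c_1 = -3/2

c_0 = 1, c_1 = -3/2


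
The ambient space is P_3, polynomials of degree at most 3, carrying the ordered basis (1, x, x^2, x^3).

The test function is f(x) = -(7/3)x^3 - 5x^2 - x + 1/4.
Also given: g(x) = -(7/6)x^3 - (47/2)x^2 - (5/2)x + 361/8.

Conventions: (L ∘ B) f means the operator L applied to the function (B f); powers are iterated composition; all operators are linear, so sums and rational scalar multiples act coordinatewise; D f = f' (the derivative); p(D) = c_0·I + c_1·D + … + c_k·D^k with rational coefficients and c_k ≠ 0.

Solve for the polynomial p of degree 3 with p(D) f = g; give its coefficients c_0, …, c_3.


c_0 = 1/2, c_1 = 3, c_2 = -2, c_3 = -2

D^0 f = -(7/3)x^3 - 5x^2 - x + 1/4
D^1 f = -7x^2 - 10x - 1
D^2 f = -14x - 10
D^3 f = -14
matching coefficients of g against c_0 f + c_1 Df + … from the top degree down determines the c_i
solution: c_0 = 1/2, c_1 = 3, c_2 = -2, c_3 = -2


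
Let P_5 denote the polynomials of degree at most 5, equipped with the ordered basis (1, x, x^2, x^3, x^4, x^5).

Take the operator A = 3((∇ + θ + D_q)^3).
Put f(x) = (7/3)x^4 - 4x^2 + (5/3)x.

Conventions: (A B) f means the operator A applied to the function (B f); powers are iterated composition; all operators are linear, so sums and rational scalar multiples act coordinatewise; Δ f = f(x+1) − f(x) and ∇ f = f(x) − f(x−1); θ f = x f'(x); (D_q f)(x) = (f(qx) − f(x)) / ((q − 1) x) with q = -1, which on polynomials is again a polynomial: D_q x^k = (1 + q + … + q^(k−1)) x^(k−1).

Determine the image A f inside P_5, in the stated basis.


∇ f = (28/3)x^3 - 14x^2 + (4/3)x + 10/3
θ f = (28/3)x^4 - 8x^2 + (5/3)x
D_q f = 5/3
(∇ + θ + D_q) f = (28/3)x^4 + (28/3)x^3 - 22x^2 + 3x + 5
∇ (∇ + θ + D_q) f = (112/3)x^3 - 28x^2 - (104/3)x + 25
θ (∇ + θ + D_q) f = (112/3)x^4 + 28x^3 - 44x^2 + 3x
D_q (∇ + θ + D_q) f = (28/3)x^2 + 3
(∇ + θ + D_q) (∇ + θ + D_q) f = (112/3)x^4 + (196/3)x^3 - (188/3)x^2 - (95/3)x + 28
∇ (∇ + θ + D_q) (∇ + θ + D_q) f = (448/3)x^3 - 28x^2 - 172x + 59
θ (∇ + θ + D_q) (∇ + θ + D_q) f = (448/3)x^4 + 196x^3 - (376/3)x^2 - (95/3)x
D_q (∇ + θ + D_q) (∇ + θ + D_q) f = (196/3)x^2 - 95/3
(∇ + θ + D_q) (∇ + θ + D_q) (∇ + θ + D_q) f = (448/3)x^4 + (1036/3)x^3 - 88x^2 - (611/3)x + 82/3
(3((∇ + θ + D_q)^3)) f = 448x^4 + 1036x^3 - 264x^2 - 611x + 82

the result is g(x) = 448x^4 + 1036x^3 - 264x^2 - 611x + 82


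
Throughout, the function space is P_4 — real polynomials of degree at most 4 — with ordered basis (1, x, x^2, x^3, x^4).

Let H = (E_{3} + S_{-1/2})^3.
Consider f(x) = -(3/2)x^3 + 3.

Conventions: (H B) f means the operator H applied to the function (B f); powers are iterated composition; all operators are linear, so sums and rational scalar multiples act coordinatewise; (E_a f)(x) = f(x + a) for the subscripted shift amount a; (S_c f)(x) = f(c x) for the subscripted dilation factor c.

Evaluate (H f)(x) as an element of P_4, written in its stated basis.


the image equals g(x) = -(1029/1024)x^3 - (5913/128)x^2 - (34749/128)x - 178449/128

E_{3} f = -(3/2)x^3 - (27/2)x^2 - (81/2)x - 75/2
S_{-1/2} f = (3/16)x^3 + 3
(E_{3} + S_{-1/2}) f = -(21/16)x^3 - (27/2)x^2 - (81/2)x - 69/2
E_{3} (E_{3} + S_{-1/2}) f = -(21/16)x^3 - (405/16)x^2 - (2511/16)x - 5007/16
S_{-1/2} (E_{3} + S_{-1/2}) f = (21/128)x^3 - (27/8)x^2 + (81/4)x - 69/2
(E_{3} + S_{-1/2}) (E_{3} + S_{-1/2}) f = -(147/128)x^3 - (459/16)x^2 - (2187/16)x - 5559/16
E_{3} (E_{3} + S_{-1/2}) (E_{3} + S_{-1/2}) f = -(147/128)x^3 - (4995/128)x^2 - (43497/128)x - 133977/128
S_{-1/2} (E_{3} + S_{-1/2}) (E_{3} + S_{-1/2}) f = (147/1024)x^3 - (459/64)x^2 + (2187/32)x - 5559/16
(E_{3} + S_{-1/2}) (E_{3} + S_{-1/2}) (E_{3} + S_{-1/2}) f = -(1029/1024)x^3 - (5913/128)x^2 - (34749/128)x - 178449/128


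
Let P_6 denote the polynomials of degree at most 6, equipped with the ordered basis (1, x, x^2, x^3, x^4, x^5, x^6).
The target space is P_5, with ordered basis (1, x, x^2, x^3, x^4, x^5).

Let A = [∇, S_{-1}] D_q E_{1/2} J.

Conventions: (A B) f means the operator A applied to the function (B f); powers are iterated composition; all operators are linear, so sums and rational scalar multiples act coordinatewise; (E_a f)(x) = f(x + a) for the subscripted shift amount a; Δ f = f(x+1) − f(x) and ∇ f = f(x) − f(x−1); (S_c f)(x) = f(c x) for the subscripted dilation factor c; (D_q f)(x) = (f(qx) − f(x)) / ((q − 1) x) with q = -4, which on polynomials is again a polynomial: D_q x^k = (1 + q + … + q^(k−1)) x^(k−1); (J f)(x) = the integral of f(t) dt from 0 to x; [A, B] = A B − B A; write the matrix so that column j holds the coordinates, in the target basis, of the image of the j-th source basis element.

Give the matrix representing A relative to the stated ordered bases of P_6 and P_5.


image of 1: 0
image of x: 3
image of x^2: (52/3)x + 3
image of x^3: (153/2)x^2 + 26x + 111/4
image of x^4: 328x^3 + 153x^2 + 354x + 105/2
image of x^5: 1365x^4 + 820x^3 + (11685/4)x^2 + (2525/3)x + 5403/16
image of x^6: (39324/7)x^5 + 4095x^4 + (139690/7)x^3 + (33525/4)x^2 + (192191/28)x + 14133/16
each image's coordinates form column j of the matrix

the matrix is [[0, 3, 3, 111/4, 105/2, 5403/16, 14133/16]; [0, 0, 52/3, 26, 354, 2525/3, 192191/28]; [0, 0, 0, 153/2, 153, 11685/4, 33525/4]; [0, 0, 0, 0, 328, 820, 139690/7]; [0, 0, 0, 0, 0, 1365, 4095]; [0, 0, 0, 0, 0, 0, 39324/7]] (rows listed top to bottom)


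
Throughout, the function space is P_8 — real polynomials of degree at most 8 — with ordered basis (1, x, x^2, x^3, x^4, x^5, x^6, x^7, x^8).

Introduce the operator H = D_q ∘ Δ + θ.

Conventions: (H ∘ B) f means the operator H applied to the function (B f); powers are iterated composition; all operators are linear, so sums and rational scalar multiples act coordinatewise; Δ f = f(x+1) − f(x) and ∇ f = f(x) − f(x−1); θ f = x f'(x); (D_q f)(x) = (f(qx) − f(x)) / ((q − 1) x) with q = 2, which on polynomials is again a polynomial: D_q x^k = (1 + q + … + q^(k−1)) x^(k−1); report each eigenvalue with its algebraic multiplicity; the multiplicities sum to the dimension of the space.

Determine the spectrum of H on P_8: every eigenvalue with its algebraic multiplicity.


image of 1: 0
image of x: x
image of x^2: 2x^2 + 2
image of x^3: 3x^3 + 9x + 3
image of x^4: 4x^4 + 28x^2 + 18x + 4
image of x^5: 5x^5 + 75x^3 + 70x^2 + 30x + 5
image of x^6: 6x^6 + 186x^4 + 225x^3 + 140x^2 + 45x + 6
image of x^7: 7x^7 + 441x^5 + 651x^4 + 525x^3 + 245x^2 + 63x + 7
image of x^8: 8x^8 + 1016x^6 + 1764x^5 + 1736x^4 + 1050x^3 + 392x^2 + 84x + 8
the matrix is upper triangular; its diagonal is (0, 1, 2, 3, 4, 5, 6, 7, 8)
for a triangular matrix the eigenvalues are the diagonal entries, with algebraic multiplicity their repetition count

λ = 0 (multiplicity 1), λ = 1 (multiplicity 1), λ = 2 (multiplicity 1), λ = 3 (multiplicity 1), λ = 4 (multiplicity 1), λ = 5 (multiplicity 1), λ = 6 (multiplicity 1), λ = 7 (multiplicity 1), λ = 8 (multiplicity 1)


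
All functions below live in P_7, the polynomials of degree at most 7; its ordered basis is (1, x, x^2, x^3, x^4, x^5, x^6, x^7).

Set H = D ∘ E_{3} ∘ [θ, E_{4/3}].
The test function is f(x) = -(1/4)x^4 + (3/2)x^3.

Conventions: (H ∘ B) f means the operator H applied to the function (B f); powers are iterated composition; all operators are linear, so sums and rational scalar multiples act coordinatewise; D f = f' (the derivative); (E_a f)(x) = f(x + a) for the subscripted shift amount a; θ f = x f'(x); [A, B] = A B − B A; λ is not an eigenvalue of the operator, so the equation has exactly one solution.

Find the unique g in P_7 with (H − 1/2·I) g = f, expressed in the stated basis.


write g with unknown coordinates in the stated basis and equate coefficients in (H − 1/2·I) g = f
solving from the highest basis element down gives g = (1/2)x^4 - 3x^3 - 16x^2 - (272/3)x - 64/9
check: H g = -8x^2 - (136/3)x - 32/9
so H g − 1/2·g = -(1/4)x^4 + (3/2)x^3 = f ✓

the result is g(x) = (1/2)x^4 - 3x^3 - 16x^2 - (272/3)x - 64/9


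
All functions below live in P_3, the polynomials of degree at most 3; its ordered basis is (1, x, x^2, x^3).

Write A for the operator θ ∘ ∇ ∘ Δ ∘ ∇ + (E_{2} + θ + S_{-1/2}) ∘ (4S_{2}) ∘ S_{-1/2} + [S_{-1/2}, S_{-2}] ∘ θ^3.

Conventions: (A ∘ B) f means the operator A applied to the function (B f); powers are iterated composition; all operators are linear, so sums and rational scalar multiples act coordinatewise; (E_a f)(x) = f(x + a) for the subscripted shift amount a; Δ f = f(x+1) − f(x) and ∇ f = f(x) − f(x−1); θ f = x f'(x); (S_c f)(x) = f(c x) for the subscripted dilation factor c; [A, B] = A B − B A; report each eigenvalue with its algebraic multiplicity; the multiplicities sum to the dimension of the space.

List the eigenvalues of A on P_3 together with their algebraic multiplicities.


λ = -31/2 (multiplicity 1), λ = -6 (multiplicity 1), λ = 8 (multiplicity 1), λ = 13 (multiplicity 1)

image of 1: 8
image of x: -6x - 8
image of x^2: 13x^2 + 16x + 16
image of x^3: -(31/2)x^3 - 24x^2 - 48x - 32
the matrix is upper triangular; its diagonal is (8, -6, 13, -31/2)
for a triangular matrix the eigenvalues are the diagonal entries, with algebraic multiplicity their repetition count


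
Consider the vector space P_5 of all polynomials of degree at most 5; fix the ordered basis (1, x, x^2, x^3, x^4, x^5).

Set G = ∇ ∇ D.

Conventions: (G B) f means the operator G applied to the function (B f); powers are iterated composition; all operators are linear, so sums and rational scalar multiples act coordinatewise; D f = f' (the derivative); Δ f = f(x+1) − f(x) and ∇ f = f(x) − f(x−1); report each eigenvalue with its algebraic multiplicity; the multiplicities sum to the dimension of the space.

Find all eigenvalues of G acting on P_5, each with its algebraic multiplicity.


image of 1: 0
image of x: 0
image of x^2: 0
image of x^3: 6
image of x^4: 24x - 24
image of x^5: 60x^2 - 120x + 70
the matrix is upper triangular; its diagonal is (0, 0, 0, 0, 0, 0)
for a triangular matrix the eigenvalues are the diagonal entries, with algebraic multiplicity their repetition count

λ = 0 (multiplicity 6)


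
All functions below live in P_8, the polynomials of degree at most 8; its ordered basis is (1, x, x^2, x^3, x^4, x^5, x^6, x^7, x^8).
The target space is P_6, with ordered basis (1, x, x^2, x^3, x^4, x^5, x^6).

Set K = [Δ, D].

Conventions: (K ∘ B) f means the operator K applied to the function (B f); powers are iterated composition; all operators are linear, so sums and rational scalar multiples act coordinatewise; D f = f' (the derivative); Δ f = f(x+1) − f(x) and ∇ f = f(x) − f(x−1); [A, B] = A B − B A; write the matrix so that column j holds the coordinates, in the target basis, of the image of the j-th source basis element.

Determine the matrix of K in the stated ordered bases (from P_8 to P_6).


the matrix is [[0, 0, 0, 0, 0, 0, 0, 0, 0]; [0, 0, 0, 0, 0, 0, 0, 0, 0]; [0, 0, 0, 0, 0, 0, 0, 0, 0]; [0, 0, 0, 0, 0, 0, 0, 0, 0]; [0, 0, 0, 0, 0, 0, 0, 0, 0]; [0, 0, 0, 0, 0, 0, 0, 0, 0]; [0, 0, 0, 0, 0, 0, 0, 0, 0]] (rows listed top to bottom)

image of 1: 0
image of x: 0
image of x^2: 0
image of x^3: 0
image of x^4: 0
image of x^5: 0
image of x^6: 0
image of x^7: 0
image of x^8: 0
each image's coordinates form column j of the matrix


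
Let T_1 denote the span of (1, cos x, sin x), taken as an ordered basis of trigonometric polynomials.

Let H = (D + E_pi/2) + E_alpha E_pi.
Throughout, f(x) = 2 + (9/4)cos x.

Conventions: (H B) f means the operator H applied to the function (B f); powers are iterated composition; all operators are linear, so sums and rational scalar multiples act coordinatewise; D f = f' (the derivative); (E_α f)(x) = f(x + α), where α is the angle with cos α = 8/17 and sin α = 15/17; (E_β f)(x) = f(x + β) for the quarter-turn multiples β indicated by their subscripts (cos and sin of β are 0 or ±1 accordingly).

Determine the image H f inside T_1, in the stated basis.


the image equals g(x) = 4 - (18/17)cos x - (171/68)sin x

D f = -(9/4)sin x
E_pi/2 f = 2 - (9/4)sin x
(D + E_pi/2) f = 2 - (9/2)sin x
E_pi f = 2 - (9/4)cos x
E_alpha E_pi f = 2 - (18/17)cos x + (135/68)sin x
((D + E_pi/2) + E_alpha E_pi) f = 4 - (18/17)cos x - (171/68)sin x


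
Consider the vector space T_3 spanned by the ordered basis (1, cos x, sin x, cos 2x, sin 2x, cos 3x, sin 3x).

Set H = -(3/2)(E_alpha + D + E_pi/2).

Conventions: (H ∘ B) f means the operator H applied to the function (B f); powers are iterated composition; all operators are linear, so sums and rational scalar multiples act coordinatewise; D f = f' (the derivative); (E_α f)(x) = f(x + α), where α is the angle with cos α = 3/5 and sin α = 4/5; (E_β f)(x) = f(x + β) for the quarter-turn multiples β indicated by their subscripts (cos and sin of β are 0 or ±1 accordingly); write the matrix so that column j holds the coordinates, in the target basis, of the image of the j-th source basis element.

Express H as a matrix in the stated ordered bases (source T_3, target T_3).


the matrix is [[-3, 0, 0, 0, 0, 0, 0]; [0, -9/10, -21/5, 0, 0, 0, 0]; [0, 21/5, -9/10, 0, 0, 0, 0]; [0, 0, 0, 48/25, -111/25, 0, 0]; [0, 0, 0, 111/25, 48/25, 0, 0]; [0, 0, 0, 0, 0, 351/250, -441/125]; [0, 0, 0, 0, 0, 441/125, 351/250]] (rows listed top to bottom)

image of 1: -3
image of cos x: -(9/10)cos x + (21/5)sin x
image of sin x: -(21/5)cos x - (9/10)sin x
image of cos 2x: (48/25)cos 2x + (111/25)sin 2x
image of sin 2x: -(111/25)cos 2x + (48/25)sin 2x
image of cos 3x: (351/250)cos 3x + (441/125)sin 3x
image of sin 3x: -(441/125)cos 3x + (351/250)sin 3x
each image's coordinates form column j of the matrix


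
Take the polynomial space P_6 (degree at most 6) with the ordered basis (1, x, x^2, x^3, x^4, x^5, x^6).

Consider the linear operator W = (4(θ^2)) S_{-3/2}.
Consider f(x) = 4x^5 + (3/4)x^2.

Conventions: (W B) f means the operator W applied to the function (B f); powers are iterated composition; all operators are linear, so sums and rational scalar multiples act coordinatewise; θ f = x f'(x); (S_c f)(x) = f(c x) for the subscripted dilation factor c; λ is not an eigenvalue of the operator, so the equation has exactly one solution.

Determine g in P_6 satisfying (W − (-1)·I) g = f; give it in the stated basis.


the result is g(x) = -(32/6067)x^5 + (3/148)x^2

write g with unknown coordinates in the stated basis and equate coefficients in (W − (-1)·I) g = f
solving from the highest basis element down gives g = -(32/6067)x^5 + (3/148)x^2
check: W g = (24300/6067)x^5 + (27/37)x^2
so W g − (-1)·g = 4x^5 + (3/4)x^2 = f ✓


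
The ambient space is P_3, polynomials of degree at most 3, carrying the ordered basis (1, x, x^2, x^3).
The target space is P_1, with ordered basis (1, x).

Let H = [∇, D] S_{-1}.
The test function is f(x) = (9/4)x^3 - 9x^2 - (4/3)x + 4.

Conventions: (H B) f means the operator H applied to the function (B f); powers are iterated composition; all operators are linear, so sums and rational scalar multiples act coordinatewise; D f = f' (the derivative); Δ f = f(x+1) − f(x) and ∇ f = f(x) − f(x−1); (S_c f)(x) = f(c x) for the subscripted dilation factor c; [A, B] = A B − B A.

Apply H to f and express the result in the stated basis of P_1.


S_{-1} f = -(9/4)x^3 - 9x^2 + (4/3)x + 4
D S_{-1} f = -(27/4)x^2 - 18x + 4/3
∇ D S_{-1} f = -(27/2)x - 45/4
∇ S_{-1} f = -(27/4)x^2 - (45/4)x + 97/12
D ∇ S_{-1} f = -(27/2)x - 45/4
[∇, D] S_{-1} f = 0

the result is g(x) = 0


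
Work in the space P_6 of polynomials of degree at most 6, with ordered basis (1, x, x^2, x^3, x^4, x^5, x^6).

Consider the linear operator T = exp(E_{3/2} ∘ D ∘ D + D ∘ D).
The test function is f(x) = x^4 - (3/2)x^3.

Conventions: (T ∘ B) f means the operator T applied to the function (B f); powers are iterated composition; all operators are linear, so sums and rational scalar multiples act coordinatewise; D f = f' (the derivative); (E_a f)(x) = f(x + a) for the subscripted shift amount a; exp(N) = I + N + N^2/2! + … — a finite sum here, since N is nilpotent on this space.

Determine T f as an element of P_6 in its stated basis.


order-1 term: 24x^2 + 18x + 27/2
order-2 term: 48
the series for exp(E_{3/2} ∘ D ∘ D + D ∘ D) f terminates at order 2
exp(E_{3/2} ∘ D ∘ D + D ∘ D) f = x^4 - (3/2)x^3 + 24x^2 + 18x + 123/2

g(x) = x^4 - (3/2)x^3 + 24x^2 + 18x + 123/2


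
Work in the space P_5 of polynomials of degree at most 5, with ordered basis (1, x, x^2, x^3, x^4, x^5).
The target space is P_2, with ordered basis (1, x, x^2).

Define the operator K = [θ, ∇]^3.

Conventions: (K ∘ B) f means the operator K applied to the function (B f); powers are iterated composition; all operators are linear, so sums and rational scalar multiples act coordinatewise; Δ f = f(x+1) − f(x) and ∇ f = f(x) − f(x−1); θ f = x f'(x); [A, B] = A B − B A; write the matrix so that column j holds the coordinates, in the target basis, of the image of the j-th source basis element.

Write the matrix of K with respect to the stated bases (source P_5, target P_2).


the matrix is [[0, 0, 0, -6, 72, -540]; [0, 0, 0, 0, -24, 360]; [0, 0, 0, 0, 0, -60]] (rows listed top to bottom)

image of 1: 0
image of x: 0
image of x^2: 0
image of x^3: -6
image of x^4: -24x + 72
image of x^5: -60x^2 + 360x - 540
each image's coordinates form column j of the matrix


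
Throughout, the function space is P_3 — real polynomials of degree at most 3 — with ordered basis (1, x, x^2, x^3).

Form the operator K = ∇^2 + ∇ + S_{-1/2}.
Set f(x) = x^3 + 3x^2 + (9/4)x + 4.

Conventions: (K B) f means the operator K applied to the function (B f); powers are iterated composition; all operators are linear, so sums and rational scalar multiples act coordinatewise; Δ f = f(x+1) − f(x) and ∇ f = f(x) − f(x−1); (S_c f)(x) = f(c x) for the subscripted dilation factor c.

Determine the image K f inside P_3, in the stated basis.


the result is g(x) = -(1/8)x^3 + (15/4)x^2 + (63/8)x + 17/4

∇ f = 3x^2 + 3x + 1/4
∇ ∇ f = 6x
∇ f = 3x^2 + 3x + 1/4
S_{-1/2} f = -(1/8)x^3 + (3/4)x^2 - (9/8)x + 4
(∇^2 + ∇ + S_{-1/2}) f = -(1/8)x^3 + (15/4)x^2 + (63/8)x + 17/4


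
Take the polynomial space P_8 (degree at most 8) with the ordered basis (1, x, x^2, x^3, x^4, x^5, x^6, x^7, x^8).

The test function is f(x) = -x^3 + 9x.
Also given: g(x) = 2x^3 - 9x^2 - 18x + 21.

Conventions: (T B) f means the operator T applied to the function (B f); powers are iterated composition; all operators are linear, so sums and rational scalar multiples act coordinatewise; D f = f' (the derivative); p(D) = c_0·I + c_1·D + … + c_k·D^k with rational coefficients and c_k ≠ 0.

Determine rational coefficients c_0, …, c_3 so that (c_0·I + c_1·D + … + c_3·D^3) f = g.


D^0 f = -x^3 + 9x
D^1 f = -3x^2 + 9
D^2 f = -6x
D^3 f = -6
matching coefficients of g against c_0 f + c_1 Df + … from the top degree down determines the c_i
solution: c_0 = -2, c_1 = 3, c_2 = 0, c_3 = 1

p(D) = -2·I + 3·D + D^3, i.e. c_0 = -2, c_1 = 3, c_2 = 0, c_3 = 1


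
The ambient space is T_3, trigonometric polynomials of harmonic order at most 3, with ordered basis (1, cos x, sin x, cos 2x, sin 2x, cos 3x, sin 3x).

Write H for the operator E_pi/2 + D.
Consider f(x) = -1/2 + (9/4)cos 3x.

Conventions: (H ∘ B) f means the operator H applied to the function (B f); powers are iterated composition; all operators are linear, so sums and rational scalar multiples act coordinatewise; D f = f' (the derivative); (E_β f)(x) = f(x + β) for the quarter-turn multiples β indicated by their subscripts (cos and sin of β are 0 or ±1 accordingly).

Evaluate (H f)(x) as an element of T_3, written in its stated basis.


E_pi/2 f = -1/2 + (9/4)sin 3x
D f = -(27/4)sin 3x
(E_pi/2 + D) f = -1/2 - (9/2)sin 3x

the result is g(x) = -1/2 - (9/2)sin 3x


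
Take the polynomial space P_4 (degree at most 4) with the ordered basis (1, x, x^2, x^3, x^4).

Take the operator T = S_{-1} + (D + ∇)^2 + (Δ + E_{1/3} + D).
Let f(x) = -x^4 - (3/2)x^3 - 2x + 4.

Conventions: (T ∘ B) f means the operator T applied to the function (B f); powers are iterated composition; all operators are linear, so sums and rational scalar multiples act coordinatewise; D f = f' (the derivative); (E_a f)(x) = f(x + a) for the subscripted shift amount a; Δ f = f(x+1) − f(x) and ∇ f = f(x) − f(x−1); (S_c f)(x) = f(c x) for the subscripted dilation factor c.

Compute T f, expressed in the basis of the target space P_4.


the image equals g(x) = -2x^4 - (28/3)x^3 - (391/6)x^2 + (77/27)x - 262/81

S_{-1} f = -x^4 + (3/2)x^3 + 2x + 4
D f = -4x^3 - (9/2)x^2 - 2
∇ f = -4x^3 + (3/2)x^2 + (1/2)x - 5/2
(D + ∇) f = -8x^3 - 3x^2 + (1/2)x - 9/2
D (D + ∇) f = -24x^2 - 6x + 1/2
∇ (D + ∇) f = -24x^2 + 18x - 9/2
(D + ∇) (D + ∇) f = -48x^2 + 12x - 4
Δ f = -4x^3 - (21/2)x^2 - (17/2)x - 9/2
E_{1/3} f = -x^4 - (17/6)x^3 - (13/6)x^2 - (143/54)x + 529/162
D f = -4x^3 - (9/2)x^2 - 2
(Δ + E_{1/3} + D) f = -x^4 - (65/6)x^3 - (103/6)x^2 - (301/27)x - 262/81
(S_{-1} + (D + ∇)^2 + (Δ + E_{1/3} + D)) f = -2x^4 - (28/3)x^3 - (391/6)x^2 + (77/27)x - 262/81


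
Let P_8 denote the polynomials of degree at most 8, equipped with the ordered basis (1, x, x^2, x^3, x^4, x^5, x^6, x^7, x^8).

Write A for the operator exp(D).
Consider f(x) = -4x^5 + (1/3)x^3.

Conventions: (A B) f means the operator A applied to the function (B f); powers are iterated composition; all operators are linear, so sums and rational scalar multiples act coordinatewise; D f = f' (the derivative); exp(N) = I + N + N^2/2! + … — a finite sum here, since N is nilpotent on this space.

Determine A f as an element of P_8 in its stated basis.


g(x) = -4x^5 - 20x^4 - (119/3)x^3 - 39x^2 - 19x - 11/3

order-1 term: -20x^4 + x^2
order-2 term: -40x^3 + x
order-3 term: -40x^2 + 1/3
order-4 term: -20x
order-5 term: -4
the series for exp(D) f terminates at order 5
exp(D) f = -4x^5 - 20x^4 - (119/3)x^3 - 39x^2 - 19x - 11/3


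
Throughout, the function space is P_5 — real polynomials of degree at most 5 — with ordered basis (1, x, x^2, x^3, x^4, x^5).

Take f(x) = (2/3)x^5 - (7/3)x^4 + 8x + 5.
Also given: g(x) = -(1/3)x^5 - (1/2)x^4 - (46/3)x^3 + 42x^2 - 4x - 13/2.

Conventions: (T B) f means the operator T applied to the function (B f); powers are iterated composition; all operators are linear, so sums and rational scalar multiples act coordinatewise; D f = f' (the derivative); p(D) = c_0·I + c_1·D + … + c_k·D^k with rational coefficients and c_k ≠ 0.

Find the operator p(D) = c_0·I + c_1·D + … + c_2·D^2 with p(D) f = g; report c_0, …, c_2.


D^0 f = (2/3)x^5 - (7/3)x^4 + 8x + 5
D^1 f = (10/3)x^4 - (28/3)x^3 + 8
D^2 f = (40/3)x^3 - 28x^2
matching coefficients of g against c_0 f + c_1 Df + … from the top degree down determines the c_i
solution: c_0 = -1/2, c_1 = -1/2, c_2 = -3/2

p(D) = -(1/2)·I − (1/2)·D − (3/2)·D^2, i.e. c_0 = -1/2, c_1 = -1/2, c_2 = -3/2


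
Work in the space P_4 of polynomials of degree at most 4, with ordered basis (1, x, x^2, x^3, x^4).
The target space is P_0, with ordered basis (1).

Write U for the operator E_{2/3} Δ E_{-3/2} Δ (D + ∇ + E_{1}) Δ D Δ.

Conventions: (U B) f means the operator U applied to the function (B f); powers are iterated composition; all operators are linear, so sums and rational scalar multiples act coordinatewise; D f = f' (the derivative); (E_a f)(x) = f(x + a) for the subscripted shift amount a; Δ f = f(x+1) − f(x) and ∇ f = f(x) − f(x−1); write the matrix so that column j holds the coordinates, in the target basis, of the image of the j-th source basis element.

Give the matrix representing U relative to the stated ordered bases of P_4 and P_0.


the matrix is [[0, 0, 0, 0, 0]] (rows listed top to bottom)

image of 1: 0
image of x: 0
image of x^2: 0
image of x^3: 0
image of x^4: 0
each image's coordinates form column j of the matrix


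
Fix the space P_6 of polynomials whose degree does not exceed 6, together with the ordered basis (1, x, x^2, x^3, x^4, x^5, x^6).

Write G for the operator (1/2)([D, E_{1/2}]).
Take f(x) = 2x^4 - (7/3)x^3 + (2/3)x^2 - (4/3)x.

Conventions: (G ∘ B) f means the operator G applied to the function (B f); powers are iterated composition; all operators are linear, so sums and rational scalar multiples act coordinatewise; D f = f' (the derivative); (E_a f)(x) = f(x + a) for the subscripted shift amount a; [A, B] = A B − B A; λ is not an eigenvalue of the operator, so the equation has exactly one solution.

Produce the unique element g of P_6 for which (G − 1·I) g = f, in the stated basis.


write g with unknown coordinates in the stated basis and equate coefficients in (G − 1·I) g = f
solving from the highest basis element down gives g = -2x^4 + (7/3)x^3 - (2/3)x^2 + (4/3)x
check: G g = 0
so G g − 1·g = 2x^4 - (7/3)x^3 + (2/3)x^2 - (4/3)x = f ✓

the result is g(x) = -2x^4 + (7/3)x^3 - (2/3)x^2 + (4/3)x


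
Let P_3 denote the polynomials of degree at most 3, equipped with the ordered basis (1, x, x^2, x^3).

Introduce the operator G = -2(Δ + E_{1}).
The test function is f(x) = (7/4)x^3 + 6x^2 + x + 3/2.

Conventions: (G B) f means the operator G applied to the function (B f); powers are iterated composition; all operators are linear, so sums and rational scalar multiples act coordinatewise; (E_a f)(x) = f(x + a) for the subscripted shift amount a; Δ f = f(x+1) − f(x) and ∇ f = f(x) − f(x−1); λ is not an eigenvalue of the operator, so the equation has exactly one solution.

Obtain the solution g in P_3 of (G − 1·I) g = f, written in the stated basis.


g(x) = -(7/12)x^3 + (1/3)x^2 + (10/9)x - 89/54

write g with unknown coordinates in the stated basis and equate coefficients in (G − 1·I) g = f
solving from the highest basis element down gives g = -(7/12)x^3 + (1/3)x^2 + (10/9)x - 89/54
check: G g = (7/6)x^3 + (19/3)x^2 + (19/9)x - 4/27
so G g − 1·g = (7/4)x^3 + 6x^2 + x + 3/2 = f ✓


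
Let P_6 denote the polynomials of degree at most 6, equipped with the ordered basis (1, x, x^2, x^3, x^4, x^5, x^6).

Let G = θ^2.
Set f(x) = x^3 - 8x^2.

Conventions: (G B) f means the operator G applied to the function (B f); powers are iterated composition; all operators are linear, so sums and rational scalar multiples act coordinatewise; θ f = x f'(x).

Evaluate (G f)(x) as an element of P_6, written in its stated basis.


g(x) = 9x^3 - 32x^2

θ f = 3x^3 - 16x^2
θ θ f = 9x^3 - 32x^2


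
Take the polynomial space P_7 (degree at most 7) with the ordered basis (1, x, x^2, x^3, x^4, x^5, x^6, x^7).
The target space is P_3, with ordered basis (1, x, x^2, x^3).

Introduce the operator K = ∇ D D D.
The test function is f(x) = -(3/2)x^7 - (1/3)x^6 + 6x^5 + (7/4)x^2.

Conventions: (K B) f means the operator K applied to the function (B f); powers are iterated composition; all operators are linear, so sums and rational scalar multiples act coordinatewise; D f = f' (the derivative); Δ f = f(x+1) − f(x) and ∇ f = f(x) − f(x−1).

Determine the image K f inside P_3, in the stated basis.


D f = -(21/2)x^6 - 2x^5 + 30x^4 + (7/2)x
D D f = -63x^5 - 10x^4 + 120x^3 + 7/2
D D D f = -315x^4 - 40x^3 + 360x^2
∇ (D D) D f = -1260x^3 + 1770x^2 - 420x - 85

g(x) = -1260x^3 + 1770x^2 - 420x - 85


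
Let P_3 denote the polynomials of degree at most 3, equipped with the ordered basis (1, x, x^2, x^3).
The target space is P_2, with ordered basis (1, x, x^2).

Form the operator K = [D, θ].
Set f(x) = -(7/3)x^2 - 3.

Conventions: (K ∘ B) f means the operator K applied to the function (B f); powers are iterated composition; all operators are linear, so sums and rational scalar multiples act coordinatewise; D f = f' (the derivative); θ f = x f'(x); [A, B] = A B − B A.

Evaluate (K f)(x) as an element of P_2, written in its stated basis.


g(x) = -(14/3)x

θ f = -(14/3)x^2
D θ f = -(28/3)x
D f = -(14/3)x
θ D f = -(14/3)x
[D, θ] f = -(14/3)x


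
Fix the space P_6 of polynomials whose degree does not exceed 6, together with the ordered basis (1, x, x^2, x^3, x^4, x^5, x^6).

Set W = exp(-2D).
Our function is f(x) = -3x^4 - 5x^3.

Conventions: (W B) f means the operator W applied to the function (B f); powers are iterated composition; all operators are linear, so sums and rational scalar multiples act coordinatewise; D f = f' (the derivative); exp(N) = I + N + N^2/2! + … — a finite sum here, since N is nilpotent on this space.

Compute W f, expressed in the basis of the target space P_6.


g(x) = -3x^4 + 19x^3 - 42x^2 + 36x - 8

order-1 term: 24x^3 + 30x^2
order-2 term: -72x^2 - 60x
order-3 term: 96x + 40
order-4 term: -48
the series for exp(-2D) f terminates at order 4
exp(-2D) f = -3x^4 + 19x^3 - 42x^2 + 36x - 8


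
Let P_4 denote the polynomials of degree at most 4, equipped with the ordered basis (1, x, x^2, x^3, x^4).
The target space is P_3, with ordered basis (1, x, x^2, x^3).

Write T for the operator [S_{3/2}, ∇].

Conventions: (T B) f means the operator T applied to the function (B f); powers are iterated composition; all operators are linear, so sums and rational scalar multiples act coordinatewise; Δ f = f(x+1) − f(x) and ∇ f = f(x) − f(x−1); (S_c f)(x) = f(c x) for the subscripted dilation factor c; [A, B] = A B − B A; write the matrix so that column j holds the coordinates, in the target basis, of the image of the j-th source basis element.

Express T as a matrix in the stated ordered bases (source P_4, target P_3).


image of 1: 0
image of x: -1/2
image of x^2: -(3/2)x + 5/4
image of x^3: -(27/8)x^2 + (45/8)x - 19/8
image of x^4: -(27/4)x^3 + (135/8)x^2 - (57/4)x + 65/16
each image's coordinates form column j of the matrix

the matrix is [[0, -1/2, 5/4, -19/8, 65/16]; [0, 0, -3/2, 45/8, -57/4]; [0, 0, 0, -27/8, 135/8]; [0, 0, 0, 0, -27/4]] (rows listed top to bottom)


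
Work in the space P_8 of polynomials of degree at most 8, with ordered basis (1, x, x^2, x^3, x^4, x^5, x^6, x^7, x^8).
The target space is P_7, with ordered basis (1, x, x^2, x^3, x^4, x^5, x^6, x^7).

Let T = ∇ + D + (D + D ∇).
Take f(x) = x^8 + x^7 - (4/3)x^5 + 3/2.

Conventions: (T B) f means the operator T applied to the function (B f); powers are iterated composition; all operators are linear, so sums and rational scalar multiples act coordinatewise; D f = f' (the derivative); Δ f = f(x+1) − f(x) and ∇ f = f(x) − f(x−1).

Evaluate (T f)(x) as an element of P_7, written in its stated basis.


g(x) = 24x^7 + 49x^6 - 91x^5 + 120x^4 - (397/3)x^3 + (248/3)x^2 - 33x + 19/3

∇ f = 8x^7 - 21x^6 + 35x^5 - (125/3)x^4 + (103/3)x^3 - (61/3)x^2 + (23/3)x - 4/3
D f = 8x^7 + 7x^6 - (20/3)x^4
D f = 8x^7 + 7x^6 - (20/3)x^4
∇ f = 8x^7 - 21x^6 + 35x^5 - (125/3)x^4 + (103/3)x^3 - (61/3)x^2 + (23/3)x - 4/3
D ∇ f = 56x^6 - 126x^5 + 175x^4 - (500/3)x^3 + 103x^2 - (122/3)x + 23/3
(D + D ∇) f = 8x^7 + 63x^6 - 126x^5 + (505/3)x^4 - (500/3)x^3 + 103x^2 - (122/3)x + 23/3
(∇ + D + (D + D ∇)) f = 24x^7 + 49x^6 - 91x^5 + 120x^4 - (397/3)x^3 + (248/3)x^2 - 33x + 19/3


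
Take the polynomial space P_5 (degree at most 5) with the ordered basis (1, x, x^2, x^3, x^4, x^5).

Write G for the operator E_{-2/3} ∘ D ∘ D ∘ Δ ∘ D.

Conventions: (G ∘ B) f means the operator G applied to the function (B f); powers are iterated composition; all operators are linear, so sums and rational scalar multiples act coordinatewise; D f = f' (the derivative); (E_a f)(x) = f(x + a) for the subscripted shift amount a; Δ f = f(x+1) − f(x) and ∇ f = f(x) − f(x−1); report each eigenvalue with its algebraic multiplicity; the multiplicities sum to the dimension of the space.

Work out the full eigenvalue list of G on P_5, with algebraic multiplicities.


λ = 0 (multiplicity 6)

image of 1: 0
image of x: 0
image of x^2: 0
image of x^3: 0
image of x^4: 24
image of x^5: 120x - 20
the matrix is upper triangular; its diagonal is (0, 0, 0, 0, 0, 0)
for a triangular matrix the eigenvalues are the diagonal entries, with algebraic multiplicity their repetition count


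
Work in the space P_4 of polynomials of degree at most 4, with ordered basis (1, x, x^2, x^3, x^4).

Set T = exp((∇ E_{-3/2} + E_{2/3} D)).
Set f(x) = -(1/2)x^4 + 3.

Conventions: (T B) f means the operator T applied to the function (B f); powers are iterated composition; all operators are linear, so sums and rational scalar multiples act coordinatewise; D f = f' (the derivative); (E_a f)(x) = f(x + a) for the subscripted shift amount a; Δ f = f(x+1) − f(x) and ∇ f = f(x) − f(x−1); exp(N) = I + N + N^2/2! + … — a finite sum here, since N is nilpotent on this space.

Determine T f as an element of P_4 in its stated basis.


order-1 term: -4x^3 + 8x^2 - (163/6)x + 443/27
order-2 term: -12x^2 + 32x - 65
order-3 term: -16x + 32
order-4 term: -8
the series for exp((∇ E_{-3/2} + E_{2/3} D)) f terminates at order 4
exp((∇ E_{-3/2} + E_{2/3} D)) f = -(1/2)x^4 - 4x^3 - 4x^2 - (67/6)x - 583/27

g(x) = -(1/2)x^4 - 4x^3 - 4x^2 - (67/6)x - 583/27


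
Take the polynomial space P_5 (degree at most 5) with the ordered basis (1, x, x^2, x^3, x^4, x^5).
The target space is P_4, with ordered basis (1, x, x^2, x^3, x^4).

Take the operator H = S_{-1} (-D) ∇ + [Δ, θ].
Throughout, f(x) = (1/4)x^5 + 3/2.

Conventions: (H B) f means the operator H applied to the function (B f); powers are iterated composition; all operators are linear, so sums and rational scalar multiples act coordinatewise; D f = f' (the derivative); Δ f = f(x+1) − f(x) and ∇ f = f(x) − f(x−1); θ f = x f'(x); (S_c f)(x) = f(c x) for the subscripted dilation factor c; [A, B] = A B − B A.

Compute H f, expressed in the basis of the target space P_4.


the result is g(x) = (5/4)x^4 + 10x^3 + 15x^2 + 10x + 5/2

∇ f = (5/4)x^4 - (5/2)x^3 + (5/2)x^2 - (5/4)x + 1/4
D ∇ f = 5x^3 - (15/2)x^2 + 5x - 5/4
(-D) ∇ f = -5x^3 + (15/2)x^2 - 5x + 5/4
S_{-1} (-D) ∇ f = 5x^3 + (15/2)x^2 + 5x + 5/4
θ f = (5/4)x^5
Δ θ f = (25/4)x^4 + (25/2)x^3 + (25/2)x^2 + (25/4)x + 5/4
Δ f = (5/4)x^4 + (5/2)x^3 + (5/2)x^2 + (5/4)x + 1/4
θ Δ f = 5x^4 + (15/2)x^3 + 5x^2 + (5/4)x
[Δ, θ] f = (5/4)x^4 + 5x^3 + (15/2)x^2 + 5x + 5/4
(S_{-1} (-D) ∇ + [Δ, θ]) f = (5/4)x^4 + 10x^3 + 15x^2 + 10x + 5/2


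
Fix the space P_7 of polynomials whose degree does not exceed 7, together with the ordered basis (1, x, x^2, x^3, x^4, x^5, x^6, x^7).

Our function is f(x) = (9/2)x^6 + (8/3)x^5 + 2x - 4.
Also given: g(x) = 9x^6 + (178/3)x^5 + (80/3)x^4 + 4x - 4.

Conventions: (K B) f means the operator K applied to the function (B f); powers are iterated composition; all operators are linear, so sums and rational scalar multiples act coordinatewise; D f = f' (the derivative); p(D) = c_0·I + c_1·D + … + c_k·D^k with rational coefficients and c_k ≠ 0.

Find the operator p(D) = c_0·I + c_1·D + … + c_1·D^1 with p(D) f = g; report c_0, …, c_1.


D^0 f = (9/2)x^6 + (8/3)x^5 + 2x - 4
D^1 f = 27x^5 + (40/3)x^4 + 2
matching coefficients of g against c_0 f + c_1 Df + … from the top degree down determines the c_i
solution: c_0 = 2, c_1 = 2

p(D) = 2·I + 2·D, i.e. c_0 = 2, c_1 = 2


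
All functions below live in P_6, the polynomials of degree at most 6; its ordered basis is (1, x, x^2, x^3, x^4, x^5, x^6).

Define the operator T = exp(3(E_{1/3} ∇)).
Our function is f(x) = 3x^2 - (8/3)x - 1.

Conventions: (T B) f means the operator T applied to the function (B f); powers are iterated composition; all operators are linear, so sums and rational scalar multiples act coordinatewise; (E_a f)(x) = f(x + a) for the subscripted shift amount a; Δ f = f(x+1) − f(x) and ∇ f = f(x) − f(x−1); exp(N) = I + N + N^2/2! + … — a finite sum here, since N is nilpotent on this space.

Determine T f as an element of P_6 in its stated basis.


order-1 term: 18x - 11
order-2 term: 27
the series for exp(3(E_{1/3} ∇)) f terminates at order 2
exp(3(E_{1/3} ∇)) f = 3x^2 + (46/3)x + 15

g(x) = 3x^2 + (46/3)x + 15


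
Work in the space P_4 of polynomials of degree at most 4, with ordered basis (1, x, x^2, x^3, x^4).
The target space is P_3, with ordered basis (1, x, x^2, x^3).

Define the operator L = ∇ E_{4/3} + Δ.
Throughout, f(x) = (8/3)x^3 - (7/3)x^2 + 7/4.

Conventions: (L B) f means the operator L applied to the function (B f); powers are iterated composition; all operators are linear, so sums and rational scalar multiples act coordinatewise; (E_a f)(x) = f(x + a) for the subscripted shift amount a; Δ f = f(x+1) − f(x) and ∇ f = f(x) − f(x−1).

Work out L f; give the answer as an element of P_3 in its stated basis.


E_{4/3} f = (8/3)x^3 + (25/3)x^2 + 8x + 1271/324
∇ E_{4/3} f = 8x^2 + (26/3)x + 7/3
Δ f = 8x^2 + (10/3)x + 1/3
(∇ E_{4/3} + Δ) f = 16x^2 + 12x + 8/3

g(x) = 16x^2 + 12x + 8/3


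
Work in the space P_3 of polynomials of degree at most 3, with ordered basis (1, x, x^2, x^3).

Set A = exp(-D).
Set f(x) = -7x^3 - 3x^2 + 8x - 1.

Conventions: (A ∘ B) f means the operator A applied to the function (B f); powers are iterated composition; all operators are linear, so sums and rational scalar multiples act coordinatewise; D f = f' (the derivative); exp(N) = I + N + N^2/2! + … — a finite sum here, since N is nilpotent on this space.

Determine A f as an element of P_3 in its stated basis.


the result is g(x) = -7x^3 + 18x^2 - 7x - 5

order-1 term: 21x^2 + 6x - 8
order-2 term: -21x - 3
order-3 term: 7
the series for exp(-D) f terminates at order 3
exp(-D) f = -7x^3 + 18x^2 - 7x - 5
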